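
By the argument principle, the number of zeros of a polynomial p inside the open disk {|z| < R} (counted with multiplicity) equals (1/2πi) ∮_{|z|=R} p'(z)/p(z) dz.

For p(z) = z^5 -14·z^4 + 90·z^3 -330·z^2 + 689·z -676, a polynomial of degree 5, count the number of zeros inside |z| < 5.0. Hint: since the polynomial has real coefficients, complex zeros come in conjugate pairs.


The zeros of p are: 4, (3 + 2i), (3 - 2i), (2 + 3i), (2 - 3i).
Their magnitudes are: 4, 3.606, 3.606, 3.606, 3.606.
Zeros with |z| < R = 5.0: 4, (3 + 2i), (3 - 2i), (2 + 3i), (2 - 3i).
Count = 5.
By the argument principle, (1/2πi) ∮_{|z|=R} p'(z)/p(z) dz equals exactly this count.

Number of zeros inside |z| < 5.0: 5.


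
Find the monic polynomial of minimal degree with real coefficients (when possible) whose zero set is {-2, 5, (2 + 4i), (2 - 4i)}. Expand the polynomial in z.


The polynomial is p(z) = ∏_{α ∈ S} (z − α), where S = {-2, 5, (2 + 4i), (2 - 4i)}.
Expanding the product yields: p(z) = z^4 -7·z^3 + 22·z^2 -20·z -200.
Note conjugate pairs combine to real quadratics: (z − (2+4i))(z − (2−4i)) = z² − 4z + 20.
The resulting polynomial has degree 4 and real coefficients as required.

p(z) = z^4 -7·z^3 + 22·z^2 -20·z -200.


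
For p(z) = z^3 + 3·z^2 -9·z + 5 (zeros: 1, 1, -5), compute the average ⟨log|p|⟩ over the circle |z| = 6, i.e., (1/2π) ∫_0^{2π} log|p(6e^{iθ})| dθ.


Zeros: -5, 1, 1; r = 6.
Inside |z| < r: -5, 1, 1. Outside (|z| ≥ r): ∅.
p(0) = 5, so log|p(0)| = log(5) = 1.6094.
Apply Jensen: I(r) = log|p(0)| + Σ_k log(r/|z_k|), summed over zeros inside |z| < r.
  log(r/|z_k|) for z_k = 1: log(6/1) = 1.7918
  log(r/|z_k|) for z_k = 1: log(6/1) = 1.7918
  log(r/|z_k|) for z_k = -5: log(6/5) = 0.1823
Sum over inside zeros: 3.7658.
I(r) = log|p(0)| + (inside sum) = 1.6094 + 3.7658 = 5.3753.
Closed form (all zeros inside, monic): I(r) = n·log(r) = 3·log(6) = 5.3753. ✓

I(r) ≈ 5.3753.


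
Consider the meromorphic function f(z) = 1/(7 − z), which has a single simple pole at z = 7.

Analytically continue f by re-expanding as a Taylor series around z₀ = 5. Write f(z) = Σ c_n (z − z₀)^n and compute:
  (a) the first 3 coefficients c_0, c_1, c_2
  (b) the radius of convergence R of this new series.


Let w = z − z₀, so z = z₀ + w.
Then 7 − z = 7 − (z₀ + w) = (7 − z₀) − w = 2 − w.
f(z) = 1/(2 − w) = (1/(2)) · 1/(1 − w/(2)) = Σ_{n≥0} w^n / (2)^(n+1).
So c_n = 1/(2)^(n+1):
  c_0 = 1/(2)^1 = 1/2.
  c_1 = 1/(2)^2 = 1/4.
  c_2 = 1/(2)^3 = 1/8.
The series is valid for |w/d| < 1, i.e. |z − z₀| < |d|.
Radius of convergence: R = |7 − z₀| = |2| = 2 (distance from z₀ to the singularity z = 7).

c_0 = 1/2, c_1 = 1/4, c_2 = 1/8; R = 2.


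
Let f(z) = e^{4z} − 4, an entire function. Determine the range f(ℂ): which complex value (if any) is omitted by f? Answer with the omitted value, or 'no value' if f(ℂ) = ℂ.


Little Picard bounds the complement of f(ℂ) to at most one point.
e^{4z} is never zero on ℂ, so 1·e^{4z} takes every value in ℂ ∖ {0}. Adding -4 shifts the range to ℂ ∖ {-4}. Thus f omits exactly the value -4.

Omitted value: -4.


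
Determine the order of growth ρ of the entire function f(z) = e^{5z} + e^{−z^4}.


Each summand is entire of order 1 and 4 respectively (as in the single-exponential case). The order of a sum is at most the max of the orders, so ρ ≤ 4. For the lower bound: on |z|=r choose arg z so that -1z^4 is real positive; then |e^{-1z^4}| = e^{1r^4} while |e^{5z}| ≤ e^{5r^1} = o(e^{1r^4}). So |f| ≥ e^{1r^4}(1 − o(1)) and ρ ≥ 4. Hence ρ = max(1, 4) = 4.
Therefore ρ = 4.

Order ρ = 4.


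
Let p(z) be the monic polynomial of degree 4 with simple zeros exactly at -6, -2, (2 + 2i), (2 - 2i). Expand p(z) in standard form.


The polynomial is p(z) = ∏_{α ∈ S} (z − α), where S = {-6, -2, (2 + 2i), (2 - 2i)}.
Expanding the product yields: p(z) = z^4 + 4·z^3 -12·z^2 + 16·z + 96.
Note conjugate pairs combine to real quadratics: (z − (2+2i))(z − (2−2i)) = z² − 4z + 8.
The resulting polynomial has degree 4 and real coefficients as required.

p(z) = z^4 + 4·z^3 -12·z^2 + 16·z + 96.


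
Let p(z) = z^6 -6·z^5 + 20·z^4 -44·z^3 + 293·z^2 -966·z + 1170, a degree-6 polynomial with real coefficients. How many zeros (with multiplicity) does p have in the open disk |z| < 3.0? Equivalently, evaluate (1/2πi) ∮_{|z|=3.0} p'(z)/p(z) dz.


The zeros of p are: (3 + 3i), (3 - 3i), (-2 + 3i), (-2 - 3i), (2 + 1i), (2 - 1i).
Their magnitudes are: 4.243, 4.243, 3.606, 3.606, 2.236, 2.236.
Zeros with |z| < R = 3.0: (2 + 1i), (2 - 1i).
Count = 2.
By the argument principle, (1/2πi) ∮_{|z|=R} p'(z)/p(z) dz equals exactly this count.

Number of zeros inside |z| < 3.0: 2.


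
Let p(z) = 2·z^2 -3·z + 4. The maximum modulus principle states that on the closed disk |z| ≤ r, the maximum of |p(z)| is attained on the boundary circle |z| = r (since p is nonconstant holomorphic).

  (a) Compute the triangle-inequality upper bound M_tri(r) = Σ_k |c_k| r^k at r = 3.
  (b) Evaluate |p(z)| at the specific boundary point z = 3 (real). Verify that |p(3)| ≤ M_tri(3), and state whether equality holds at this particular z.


Coefficients: c_0 = 4, c_1 = -3, c_2 = 2. Radius r = 3.
Part (a). Triangle bound: M_tri(r) = Σ_k |c_k| r^k
  = |4|·3^0 + |-3|·3^1 + |2|·3^2
  = 4 + 9 + 18 = 31.
This bounds M(r) := max_{|z|=r} |p(z)| from above; equality holds iff all terms c_k z^k can be made to align in phase at a single z on |z|=r.
Part (b). At z = 3 (real, on the circle |z| = r):
  p(3) = (4)·3^0 + (-3)·3^1 + (2)·3^2 = 13.
  |p(3)| = 13.
Check: |p(3)| = 13 ≤ 31 = M_tri(3). ✓ Equality does not hold at z = 3 (the coefficients have mixed signs, so the terms do not all align in phase there).

M_tri(3) = 31; |p(3)| = 13; equality at z=3: no.


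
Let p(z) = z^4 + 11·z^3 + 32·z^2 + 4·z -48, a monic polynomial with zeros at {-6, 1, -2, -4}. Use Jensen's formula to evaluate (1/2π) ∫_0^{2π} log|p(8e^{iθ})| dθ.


Zeros: -6, -4, -2, 1; r = 8.
Inside |z| < r: -6, -4, -2, 1. Outside (|z| ≥ r): ∅.
p(0) = -48, so log|p(0)| = log(48) = 3.8712.
Apply Jensen: I(r) = log|p(0)| + Σ_k log(r/|z_k|), summed over zeros inside |z| < r.
  log(r/|z_k|) for z_k = -6: log(8/6) = 0.2877
  log(r/|z_k|) for z_k = 1: log(8/1) = 2.0794
  log(r/|z_k|) for z_k = -2: log(8/2) = 1.3863
  log(r/|z_k|) for z_k = -4: log(8/4) = 0.6931
Sum over inside zeros: 4.4466.
I(r) = log|p(0)| + (inside sum) = 3.8712 + 4.4466 = 8.3178.
Closed form (all zeros inside, monic): I(r) = n·log(r) = 4·log(8) = 8.3178. ✓

I(r) ≈ 8.3178.


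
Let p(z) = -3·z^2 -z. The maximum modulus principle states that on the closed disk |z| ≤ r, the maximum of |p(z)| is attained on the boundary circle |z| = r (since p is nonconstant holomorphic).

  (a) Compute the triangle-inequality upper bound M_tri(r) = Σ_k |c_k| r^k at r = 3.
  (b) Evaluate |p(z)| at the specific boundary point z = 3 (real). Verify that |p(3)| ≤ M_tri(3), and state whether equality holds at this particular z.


Coefficients: c_0 = 0, c_1 = -1, c_2 = -3. Radius r = 3.
Part (a). Triangle bound: M_tri(r) = Σ_k |c_k| r^k
  = |0|·3^0 + |-1|·3^1 + |-3|·3^2
  = 0 + 3 + 27 = 30.
This bounds M(r) := max_{|z|=r} |p(z)| from above; equality holds iff all terms c_k z^k can be made to align in phase at a single z on |z|=r.
Part (b). At z = 3 (real, on the circle |z| = r):
  p(3) = (0)·3^0 + (-1)·3^1 + (-3)·3^2 = -30.
  |p(3)| = 30.
Since all nonzero coefficients share the same sign, |p(3)| = 30 = M_tri(3); the triangle bound is attained at z = 3, so in fact M(r) = 30.

M_tri(3) = 30; |p(3)| = 30; equality at z=3: yes.


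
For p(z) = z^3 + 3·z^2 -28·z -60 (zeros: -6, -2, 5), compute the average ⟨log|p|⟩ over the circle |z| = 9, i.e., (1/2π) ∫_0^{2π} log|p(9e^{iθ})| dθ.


Zeros: -6, -2, 5; r = 9.
Inside |z| < r: -6, -2, 5. Outside (|z| ≥ r): ∅.
p(0) = -60, so log|p(0)| = log(60) = 4.0943.
Apply Jensen: I(r) = log|p(0)| + Σ_k log(r/|z_k|), summed over zeros inside |z| < r.
  log(r/|z_k|) for z_k = -6: log(9/6) = 0.4055
  log(r/|z_k|) for z_k = -2: log(9/2) = 1.5041
  log(r/|z_k|) for z_k = 5: log(9/5) = 0.5878
Sum over inside zeros: 2.4973.
I(r) = log|p(0)| + (inside sum) = 4.0943 + 2.4973 = 6.5917.
Closed form (all zeros inside, monic): I(r) = n·log(r) = 3·log(9) = 6.5917. ✓

I(r) ≈ 6.5917.


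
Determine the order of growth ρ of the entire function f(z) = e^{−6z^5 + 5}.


|e^{−6z^5 + 5}| = e^{Re(-6·z^5) + 5} ≤ e^{6|z|^5 + 5} = e^{6r^5 + 5} on |z| = r, so ρ ≤ 5. Choosing z on |z|=r so that -6·z^5 is real positive (always possible by picking arg z appropriately) gives |f(z)| = e^{6r^5 + 5}, matching the bound. The additive constant 5 does not affect log log M(r) ~ 5·log r. Hence ρ = 5.
Therefore ρ = 5.

Order ρ = 5.


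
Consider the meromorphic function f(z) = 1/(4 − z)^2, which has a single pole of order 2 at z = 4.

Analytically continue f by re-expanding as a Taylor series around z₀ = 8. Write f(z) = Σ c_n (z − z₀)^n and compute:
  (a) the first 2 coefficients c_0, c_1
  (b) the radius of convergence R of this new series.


Let w = z − z₀, so z = z₀ + w.
Then 4 − z = 4 − (z₀ + w) = (4 − z₀) − w = -4 − w.
f(z) = 1/(-4 − w)^2 = (1/(-4)^2) · (1 − w/(-4))^{−2}.
By the binomial series (1−u)^{−2} = Σ_{n≥0} C(n+1, 1) u^n for |u|<1, with u = w/(-4):
  c_n = C(n+1, 1) / (-4)^(n+2).
  c_0 = 1/(-4)^2 = 1/16.
  c_1 = 2/(-4)^3 = -1/32.
The series is valid for |w/d| < 1, i.e. |z − z₀| < |d|.
Radius of convergence: R = |4 − z₀| = |-4| = 4 (distance from z₀ to the singularity z = 4).

c_0 = 1/16, c_1 = -1/32; R = 4.


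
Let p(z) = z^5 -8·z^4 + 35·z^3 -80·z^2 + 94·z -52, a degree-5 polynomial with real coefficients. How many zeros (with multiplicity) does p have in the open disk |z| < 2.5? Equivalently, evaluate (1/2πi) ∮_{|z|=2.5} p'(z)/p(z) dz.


The zeros of p are: (2 + 3i), (2 - 3i), (1 + 1i), (1 - 1i), 2.
Their magnitudes are: 3.606, 3.606, 1.414, 1.414, 2.
Zeros with |z| < R = 2.5: (1 + 1i), (1 - 1i), 2.
Count = 3.
By the argument principle, (1/2πi) ∮_{|z|=R} p'(z)/p(z) dz equals exactly this count.

Number of zeros inside |z| < 2.5: 3.


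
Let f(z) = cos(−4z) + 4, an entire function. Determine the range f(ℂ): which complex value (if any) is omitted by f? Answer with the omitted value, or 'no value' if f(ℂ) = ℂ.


Little Picard bounds the complement of f(ℂ) to at most one point.
cos is entire and surjective onto ℂ: for every w ∈ ℂ, cos(ζ) = w has a solution ζ ∈ ℂ (e.g., via the complex inverse arccos). With ζ = −4z this gives z = ζ/(-4). Then 1·cos(−4z) takes every value in 1·ℂ = ℂ, and adding 4 is a bijection of ℂ. So f is surjective and omits no value. (Note: only on the real line is cos bounded by [−1, 1].)

Omitted value: no value.


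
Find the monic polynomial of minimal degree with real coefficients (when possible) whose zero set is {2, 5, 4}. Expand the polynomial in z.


The polynomial is p(z) = ∏_{α ∈ S} (z − α), where S = {2, 5, 4}.
Expanding the product yields: p(z) = z^3 -11·z^2 + 38·z -40.
The resulting polynomial has degree 3 and real coefficients as required.

p(z) = z^3 -11·z^2 + 38·z -40.


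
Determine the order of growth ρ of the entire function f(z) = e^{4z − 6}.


|e^{4z − 6}| = e^{Re(4·z) + -6} ≤ e^{4|z|^1 + -6} = e^{4r^1 + -6} on |z| = r, so ρ ≤ 1. Choosing z on |z|=r so that 4·z is real positive (always possible by picking arg z appropriately) gives |f(z)| = e^{4r^1 + -6}, matching the bound. The additive constant -6 does not affect log log M(r) ~ 1·log r. Hence ρ = 1.
Therefore ρ = 1.

Order ρ = 1.


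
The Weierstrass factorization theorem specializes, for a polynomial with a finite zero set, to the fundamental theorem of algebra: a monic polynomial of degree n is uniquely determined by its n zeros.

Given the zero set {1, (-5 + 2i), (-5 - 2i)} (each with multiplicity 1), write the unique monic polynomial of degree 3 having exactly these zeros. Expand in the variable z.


The polynomial is p(z) = ∏_{α ∈ S} (z − α), where S = {1, (-5 + 2i), (-5 - 2i)}.
Expanding the product yields: p(z) = z^3 + 9·z^2 + 19·z -29.
Note conjugate pairs combine to real quadratics: (z − (-5+2i))(z − (-5−2i)) = z² + 10z + 29.
The resulting polynomial has degree 3 and real coefficients as required.

p(z) = z^3 + 9·z^2 + 19·z -29.


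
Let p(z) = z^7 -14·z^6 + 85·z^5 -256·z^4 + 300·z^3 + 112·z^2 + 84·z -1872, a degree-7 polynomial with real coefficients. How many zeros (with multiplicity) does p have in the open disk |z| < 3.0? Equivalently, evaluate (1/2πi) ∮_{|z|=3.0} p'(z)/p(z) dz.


The zeros of p are: (3 + 2i), (3 - 2i), (-1 + 1i), (-1 - 1i), 4, (3 + 3i), (3 - 3i).
Their magnitudes are: 3.606, 3.606, 1.414, 1.414, 4, 4.243, 4.243.
Zeros with |z| < R = 3.0: (-1 + 1i), (-1 - 1i).
Count = 2.
By the argument principle, (1/2πi) ∮_{|z|=R} p'(z)/p(z) dz equals exactly this count.

Number of zeros inside |z| < 3.0: 2.


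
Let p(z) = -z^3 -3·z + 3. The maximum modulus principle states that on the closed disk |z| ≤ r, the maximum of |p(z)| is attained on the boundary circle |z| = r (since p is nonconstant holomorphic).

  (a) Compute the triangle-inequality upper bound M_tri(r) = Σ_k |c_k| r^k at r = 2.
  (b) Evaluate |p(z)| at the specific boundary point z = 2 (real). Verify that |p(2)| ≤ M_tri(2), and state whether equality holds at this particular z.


Coefficients: c_0 = 3, c_1 = -3, c_2 = 0, c_3 = -1. Radius r = 2.
Part (a). Triangle bound: M_tri(r) = Σ_k |c_k| r^k
  = |3|·2^0 + |-3|·2^1 + |0|·2^2 + |-1|·2^3
  = 3 + 6 + 0 + 8 = 17.
This bounds M(r) := max_{|z|=r} |p(z)| from above; equality holds iff all terms c_k z^k can be made to align in phase at a single z on |z|=r.
Part (b). At z = 2 (real, on the circle |z| = r):
  p(2) = (3)·2^0 + (-3)·2^1 + (0)·2^2 + (-1)·2^3 = -11.
  |p(2)| = 11.
Check: |p(2)| = 11 ≤ 17 = M_tri(2). ✓ Equality does not hold at z = 2 (the coefficients have mixed signs, so the terms do not all align in phase there).

M_tri(2) = 17; |p(2)| = 11; equality at z=2: no.


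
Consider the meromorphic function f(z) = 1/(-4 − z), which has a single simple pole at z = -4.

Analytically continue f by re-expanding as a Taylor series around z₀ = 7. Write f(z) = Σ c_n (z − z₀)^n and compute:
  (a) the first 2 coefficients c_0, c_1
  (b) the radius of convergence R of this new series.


Let w = z − z₀, so z = z₀ + w.
Then -4 − z = -4 − (z₀ + w) = (-4 − z₀) − w = -11 − w.
f(z) = 1/(-11 − w) = (1/(-11)) · 1/(1 − w/(-11)) = Σ_{n≥0} w^n / (-11)^(n+1).
So c_n = 1/(-11)^(n+1):
  c_0 = 1/(-11)^1 = -1/11.
  c_1 = 1/(-11)^2 = 1/121.
The series is valid for |w/d| < 1, i.e. |z − z₀| < |d|.
Radius of convergence: R = |-4 − z₀| = |-11| = 11 (distance from z₀ to the singularity z = -4).

c_0 = -1/11, c_1 = 1/121; R = 11.


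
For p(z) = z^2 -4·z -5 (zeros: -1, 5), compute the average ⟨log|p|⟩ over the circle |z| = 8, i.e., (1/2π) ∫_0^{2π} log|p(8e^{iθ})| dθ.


Zeros: -1, 5; r = 8.
Inside |z| < r: -1, 5. Outside (|z| ≥ r): ∅.
p(0) = -5, so log|p(0)| = log(5) = 1.6094.
Apply Jensen: I(r) = log|p(0)| + Σ_k log(r/|z_k|), summed over zeros inside |z| < r.
  log(r/|z_k|) for z_k = -1: log(8/1) = 2.0794
  log(r/|z_k|) for z_k = 5: log(8/5) = 0.4700
Sum over inside zeros: 2.5494.
I(r) = log|p(0)| + (inside sum) = 1.6094 + 2.5494 = 4.1589.
Closed form (all zeros inside, monic): I(r) = n·log(r) = 2·log(8) = 4.1589. ✓

I(r) ≈ 4.1589.


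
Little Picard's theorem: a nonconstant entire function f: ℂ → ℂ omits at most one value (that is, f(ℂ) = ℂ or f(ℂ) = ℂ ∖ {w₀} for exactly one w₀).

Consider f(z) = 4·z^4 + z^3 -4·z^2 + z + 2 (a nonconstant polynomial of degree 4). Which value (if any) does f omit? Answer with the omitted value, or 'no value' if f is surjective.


Little Picard bounds the complement of f(ℂ) to at most one point.
For every w ∈ ℂ, the equation p(z) − w = 0 is a nonconstant polynomial in z and hence has at least one root by the fundamental theorem of algebra. So p is surjective onto ℂ, omitting no value.

Omitted value: no value.


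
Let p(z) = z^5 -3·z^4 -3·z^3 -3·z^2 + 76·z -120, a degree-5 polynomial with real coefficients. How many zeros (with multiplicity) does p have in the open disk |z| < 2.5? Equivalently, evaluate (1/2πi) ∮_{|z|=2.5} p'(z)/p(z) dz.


The zeros of p are: 3, (-2 + 2i), (-2 - 2i), (2 + 1i), (2 - 1i).
Their magnitudes are: 3, 2.828, 2.828, 2.236, 2.236.
Zeros with |z| < R = 2.5: (2 + 1i), (2 - 1i).
Count = 2.
By the argument principle, (1/2πi) ∮_{|z|=R} p'(z)/p(z) dz equals exactly this count.

Number of zeros inside |z| < 2.5: 2.


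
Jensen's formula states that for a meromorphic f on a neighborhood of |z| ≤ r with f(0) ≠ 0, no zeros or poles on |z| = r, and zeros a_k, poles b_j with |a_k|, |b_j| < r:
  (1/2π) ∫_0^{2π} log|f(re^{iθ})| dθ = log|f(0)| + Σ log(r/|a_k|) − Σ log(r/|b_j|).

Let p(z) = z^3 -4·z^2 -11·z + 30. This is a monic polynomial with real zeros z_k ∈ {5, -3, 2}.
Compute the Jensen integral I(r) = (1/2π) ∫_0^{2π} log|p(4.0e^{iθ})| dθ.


Zeros: -3, 2, 5; r = 4.0.
Inside |z| < r: -3, 2. Outside (|z| ≥ r): 5.
p(0) = 30, so log|p(0)| = log(30) = 3.4012.
Apply Jensen: I(r) = log|p(0)| + Σ_k log(r/|z_k|), summed over zeros inside |z| < r.
  log(r/|z_k|) for z_k = -3: log(4.0/3) = 0.2877
  log(r/|z_k|) for z_k = 2: log(4.0/2) = 0.6931
  Outside zeros (5) contribute nothing to the Jensen sum.
Sum over inside zeros: 0.9808.
I(r) = log|p(0)| + (inside sum) = 3.4012 + 0.9808 = 4.3820.
Note: since some zeros are outside |z| ≤ r, the simplified n·log(r) form does NOT apply — only the inside zeros contribute.

I(r) ≈ 4.3820.


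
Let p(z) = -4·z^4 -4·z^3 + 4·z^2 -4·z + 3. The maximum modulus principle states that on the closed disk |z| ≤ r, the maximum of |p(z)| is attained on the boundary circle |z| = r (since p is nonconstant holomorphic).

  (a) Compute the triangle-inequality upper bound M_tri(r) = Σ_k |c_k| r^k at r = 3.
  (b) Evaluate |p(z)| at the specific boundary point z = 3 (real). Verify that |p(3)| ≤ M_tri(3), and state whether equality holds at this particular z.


Coefficients: c_0 = 3, c_1 = -4, c_2 = 4, c_3 = -4, c_4 = -4. Radius r = 3.
Part (a). Triangle bound: M_tri(r) = Σ_k |c_k| r^k
  = |3|·3^0 + |-4|·3^1 + |4|·3^2 + |-4|·3^3 + |-4|·3^4
  = 3 + 12 + 36 + 108 + 324 = 483.
This bounds M(r) := max_{|z|=r} |p(z)| from above; equality holds iff all terms c_k z^k can be made to align in phase at a single z on |z|=r.
Part (b). At z = 3 (real, on the circle |z| = r):
  p(3) = (3)·3^0 + (-4)·3^1 + (4)·3^2 + (-4)·3^3 + (-4)·3^4 = -405.
  |p(3)| = 405.
Check: |p(3)| = 405 ≤ 483 = M_tri(3). ✓ Equality does not hold at z = 3 (the coefficients have mixed signs, so the terms do not all align in phase there).

M_tri(3) = 483; |p(3)| = 405; equality at z=3: no.


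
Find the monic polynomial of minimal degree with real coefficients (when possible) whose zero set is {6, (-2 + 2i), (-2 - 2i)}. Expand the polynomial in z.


The polynomial is p(z) = ∏_{α ∈ S} (z − α), where S = {6, (-2 + 2i), (-2 - 2i)}.
Expanding the product yields: p(z) = z^3 -2·z^2 -16·z -48.
Note conjugate pairs combine to real quadratics: (z − (-2+2i))(z − (-2−2i)) = z² + 4z + 8.
The resulting polynomial has degree 3 and real coefficients as required.

p(z) = z^3 -2·z^2 -16·z -48.


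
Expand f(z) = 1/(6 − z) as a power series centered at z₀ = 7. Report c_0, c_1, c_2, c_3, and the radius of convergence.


Let w = z − z₀, so z = z₀ + w.
Then 6 − z = 6 − (z₀ + w) = (6 − z₀) − w = -1 − w.
f(z) = 1/(-1 − w) = (1/(-1)) · 1/(1 − w/(-1)) = Σ_{n≥0} w^n / (-1)^(n+1).
So c_n = 1/(-1)^(n+1):
  c_0 = 1/(-1)^1 = -1.
  c_1 = 1/(-1)^2 = 1.
  c_2 = 1/(-1)^3 = -1.
  c_3 = 1/(-1)^4 = 1.
The series is valid for |w/d| < 1, i.e. |z − z₀| < |d|.
Radius of convergence: R = |6 − z₀| = |-1| = 1 (distance from z₀ to the singularity z = 6).

c_0 = -1, c_1 = 1, c_2 = -1, c_3 = 1; R = 1.


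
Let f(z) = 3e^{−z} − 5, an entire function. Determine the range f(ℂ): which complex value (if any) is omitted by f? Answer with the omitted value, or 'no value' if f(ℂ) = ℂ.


Little Picard bounds the complement of f(ℂ) to at most one point.
e^{−z} is never zero on ℂ, so 3·e^{−z} takes every value in ℂ ∖ {0}. Adding -5 shifts the range to ℂ ∖ {-5}. Thus f omits exactly the value -5.

Omitted value: -5.


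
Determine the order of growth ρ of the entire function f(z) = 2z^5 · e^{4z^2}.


M(r) = max_{|z|=r} |2|·|z|^5·|e^{4z^2}| = 2·r^5 · e^{4r^2} (the factors attain their maxima compatibly on |z|=r). Then log M(r) = log 2 + 5·log r + 4r^2, dominated by the last term, so log log M(r) ~ 2·log r. The polynomial factor 2z^5 contributes only a log r term and does not affect the order. ρ = 2.
Therefore ρ = 2.

Order ρ = 2.


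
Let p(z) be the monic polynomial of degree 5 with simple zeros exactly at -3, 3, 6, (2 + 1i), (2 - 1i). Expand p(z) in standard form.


The polynomial is p(z) = ∏_{α ∈ S} (z − α), where S = {-3, 3, 6, (2 + 1i), (2 - 1i)}.
Expanding the product yields: p(z) = z^5 -10·z^4 + 20·z^3 + 60·z^2 -261·z + 270.
Note conjugate pairs combine to real quadratics: (z − (2+1i))(z − (2−1i)) = z² − 4z + 5.
The resulting polynomial has degree 5 and real coefficients as required.

p(z) = z^5 -10·z^4 + 20·z^3 + 60·z^2 -261·z + 270.


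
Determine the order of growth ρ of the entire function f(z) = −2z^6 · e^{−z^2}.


M(r) = max_{|z|=r} |-2|·|z|^6·|e^{−z^2}| = 2·r^6 · e^{1r^2} (the factors attain their maxima compatibly on |z|=r). Then log M(r) = log 2 + 6·log r + 1r^2, dominated by the last term, so log log M(r) ~ 2·log r. The polynomial factor -2z^6 contributes only a log r term and does not affect the order. ρ = 2.
Therefore ρ = 2.

Order ρ = 2.


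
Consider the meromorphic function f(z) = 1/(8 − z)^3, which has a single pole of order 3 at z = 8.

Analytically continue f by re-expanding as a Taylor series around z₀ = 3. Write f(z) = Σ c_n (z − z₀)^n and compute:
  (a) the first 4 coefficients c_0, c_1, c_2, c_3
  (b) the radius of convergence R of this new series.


Let w = z − z₀, so z = z₀ + w.
Then 8 − z = 8 − (z₀ + w) = (8 − z₀) − w = 5 − w.
f(z) = 1/(5 − w)^3 = (1/(5)^3) · (1 − w/(5))^{−3}.
By the binomial series (1−u)^{−3} = Σ_{n≥0} C(n+2, 2) u^n for |u|<1, with u = w/(5):
  c_n = C(n+2, 2) / (5)^(n+3).
  c_0 = 1/(5)^3 = 1/125.
  c_1 = 3/(5)^4 = 3/625.
  c_2 = 6/(5)^5 = 6/3125.
  c_3 = 10/(5)^6 = 2/3125.
The series is valid for |w/d| < 1, i.e. |z − z₀| < |d|.
Radius of convergence: R = |8 − z₀| = |5| = 5 (distance from z₀ to the singularity z = 8).

c_0 = 1/125, c_1 = 3/625, c_2 = 6/3125, c_3 = 2/3125; R = 5.


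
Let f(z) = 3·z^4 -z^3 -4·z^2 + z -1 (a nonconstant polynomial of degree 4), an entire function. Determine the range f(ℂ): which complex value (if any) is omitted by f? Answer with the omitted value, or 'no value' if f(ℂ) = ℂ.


Little Picard bounds the complement of f(ℂ) to at most one point.
For every w ∈ ℂ, the equation p(z) − w = 0 is a nonconstant polynomial in z and hence has at least one root by the fundamental theorem of algebra. So p is surjective onto ℂ, omitting no value.

Omitted value: no value.


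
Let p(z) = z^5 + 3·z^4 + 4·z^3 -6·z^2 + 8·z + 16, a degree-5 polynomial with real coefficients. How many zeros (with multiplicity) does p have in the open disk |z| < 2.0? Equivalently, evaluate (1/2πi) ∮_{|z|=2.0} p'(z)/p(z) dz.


The zeros of p are: (-2 + 2i), (-2 - 2i), -1, (1 + 1i), (1 - 1i).
Their magnitudes are: 2.828, 2.828, 1, 1.414, 1.414.
Zeros with |z| < R = 2.0: -1, (1 + 1i), (1 - 1i).
Count = 3.
By the argument principle, (1/2πi) ∮_{|z|=R} p'(z)/p(z) dz equals exactly this count.

Number of zeros inside |z| < 2.0: 3.


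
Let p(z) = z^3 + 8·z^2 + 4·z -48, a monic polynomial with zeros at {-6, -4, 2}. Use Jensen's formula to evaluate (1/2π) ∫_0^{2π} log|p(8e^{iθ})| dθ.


Zeros: -6, -4, 2; r = 8.
Inside |z| < r: -6, -4, 2. Outside (|z| ≥ r): ∅.
p(0) = -48, so log|p(0)| = log(48) = 3.8712.
Apply Jensen: I(r) = log|p(0)| + Σ_k log(r/|z_k|), summed over zeros inside |z| < r.
  log(r/|z_k|) for z_k = -6: log(8/6) = 0.2877
  log(r/|z_k|) for z_k = -4: log(8/4) = 0.6931
  log(r/|z_k|) for z_k = 2: log(8/2) = 1.3863
Sum over inside zeros: 2.3671.
I(r) = log|p(0)| + (inside sum) = 3.8712 + 2.3671 = 6.2383.
Closed form (all zeros inside, monic): I(r) = n·log(r) = 3·log(8) = 6.2383. ✓

I(r) ≈ 6.2383.


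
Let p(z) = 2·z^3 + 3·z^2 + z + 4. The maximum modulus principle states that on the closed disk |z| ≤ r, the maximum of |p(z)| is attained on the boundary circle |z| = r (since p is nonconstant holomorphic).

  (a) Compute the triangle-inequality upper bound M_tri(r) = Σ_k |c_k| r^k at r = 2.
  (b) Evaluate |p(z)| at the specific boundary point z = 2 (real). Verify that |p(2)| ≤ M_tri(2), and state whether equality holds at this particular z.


Coefficients: c_0 = 4, c_1 = 1, c_2 = 3, c_3 = 2. Radius r = 2.
Part (a). Triangle bound: M_tri(r) = Σ_k |c_k| r^k
  = |4|·2^0 + |1|·2^1 + |3|·2^2 + |2|·2^3
  = 4 + 2 + 12 + 16 = 34.
This bounds M(r) := max_{|z|=r} |p(z)| from above; equality holds iff all terms c_k z^k can be made to align in phase at a single z on |z|=r.
Part (b). At z = 2 (real, on the circle |z| = r):
  p(2) = (4)·2^0 + (1)·2^1 + (3)·2^2 + (2)·2^3 = 34.
  |p(2)| = 34.
Since all nonzero coefficients share the same sign, |p(2)| = 34 = M_tri(2); the triangle bound is attained at z = 2, so in fact M(r) = 34.

M_tri(2) = 34; |p(2)| = 34; equality at z=2: yes.


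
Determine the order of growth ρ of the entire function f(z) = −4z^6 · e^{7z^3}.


M(r) = max_{|z|=r} |-4|·|z|^6·|e^{7z^3}| = 4·r^6 · e^{7r^3} (the factors attain their maxima compatibly on |z|=r). Then log M(r) = log 4 + 6·log r + 7r^3, dominated by the last term, so log log M(r) ~ 3·log r. The polynomial factor -4z^6 contributes only a log r term and does not affect the order. ρ = 3.
Therefore ρ = 3.

Order ρ = 3.


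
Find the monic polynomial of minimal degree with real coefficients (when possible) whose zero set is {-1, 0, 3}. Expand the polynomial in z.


The polynomial is p(z) = ∏_{α ∈ S} (z − α), where S = {-1, 0, 3}.
Expanding the product yields: p(z) = z^3 -2·z^2 -3·z.
The resulting polynomial has degree 3 and real coefficients as required.

p(z) = z^3 -2·z^2 -3·z.


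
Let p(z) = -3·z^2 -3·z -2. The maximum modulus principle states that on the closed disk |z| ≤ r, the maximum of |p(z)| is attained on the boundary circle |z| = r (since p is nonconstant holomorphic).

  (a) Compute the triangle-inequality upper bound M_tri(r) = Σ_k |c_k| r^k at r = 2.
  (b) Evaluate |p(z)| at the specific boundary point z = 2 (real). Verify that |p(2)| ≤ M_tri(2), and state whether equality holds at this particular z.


Coefficients: c_0 = -2, c_1 = -3, c_2 = -3. Radius r = 2.
Part (a). Triangle bound: M_tri(r) = Σ_k |c_k| r^k
  = |-2|·2^0 + |-3|·2^1 + |-3|·2^2
  = 2 + 6 + 12 = 20.
This bounds M(r) := max_{|z|=r} |p(z)| from above; equality holds iff all terms c_k z^k can be made to align in phase at a single z on |z|=r.
Part (b). At z = 2 (real, on the circle |z| = r):
  p(2) = (-2)·2^0 + (-3)·2^1 + (-3)·2^2 = -20.
  |p(2)| = 20.
Since all nonzero coefficients share the same sign, |p(2)| = 20 = M_tri(2); the triangle bound is attained at z = 2, so in fact M(r) = 20.

M_tri(2) = 20; |p(2)| = 20; equality at z=2: yes.


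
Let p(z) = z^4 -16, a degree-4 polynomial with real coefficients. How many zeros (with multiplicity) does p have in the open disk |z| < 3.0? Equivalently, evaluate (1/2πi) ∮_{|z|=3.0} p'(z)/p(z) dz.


The zeros of p are: 2, -2, (0 + 2i), (0 - 2i).
Their magnitudes are: 2, 2, 2, 2.
Zeros with |z| < R = 3.0: 2, -2, (0 + 2i), (0 - 2i).
Count = 4.
By the argument principle, (1/2πi) ∮_{|z|=R} p'(z)/p(z) dz equals exactly this count.

Number of zeros inside |z| < 3.0: 4.


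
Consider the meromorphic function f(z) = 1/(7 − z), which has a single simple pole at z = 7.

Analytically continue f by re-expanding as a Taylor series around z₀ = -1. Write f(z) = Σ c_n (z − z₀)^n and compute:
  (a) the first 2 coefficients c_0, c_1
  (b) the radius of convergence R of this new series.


Let w = z − z₀, so z = z₀ + w.
Then 7 − z = 7 − (z₀ + w) = (7 − z₀) − w = 8 − w.
f(z) = 1/(8 − w) = (1/(8)) · 1/(1 − w/(8)) = Σ_{n≥0} w^n / (8)^(n+1).
So c_n = 1/(8)^(n+1):
  c_0 = 1/(8)^1 = 1/8.
  c_1 = 1/(8)^2 = 1/64.
The series is valid for |w/d| < 1, i.e. |z − z₀| < |d|.
Radius of convergence: R = |7 − z₀| = |8| = 8 (distance from z₀ to the singularity z = 7).

c_0 = 1/8, c_1 = 1/64; R = 8.


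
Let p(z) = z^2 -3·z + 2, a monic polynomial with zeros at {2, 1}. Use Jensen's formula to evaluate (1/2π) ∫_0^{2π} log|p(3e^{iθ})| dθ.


Zeros: 1, 2; r = 3.
Inside |z| < r: 1, 2. Outside (|z| ≥ r): ∅.
p(0) = 2, so log|p(0)| = log(2) = 0.6931.
Apply Jensen: I(r) = log|p(0)| + Σ_k log(r/|z_k|), summed over zeros inside |z| < r.
  log(r/|z_k|) for z_k = 2: log(3/2) = 0.4055
  log(r/|z_k|) for z_k = 1: log(3/1) = 1.0986
Sum over inside zeros: 1.5041.
I(r) = log|p(0)| + (inside sum) = 0.6931 + 1.5041 = 2.1972.
Closed form (all zeros inside, monic): I(r) = n·log(r) = 2·log(3) = 2.1972. ✓

I(r) ≈ 2.1972.


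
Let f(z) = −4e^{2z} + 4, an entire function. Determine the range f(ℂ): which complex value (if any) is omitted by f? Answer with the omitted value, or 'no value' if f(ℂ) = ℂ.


Little Picard bounds the complement of f(ℂ) to at most one point.
e^{2z} is never zero on ℂ, so -4·e^{2z} takes every value in ℂ ∖ {0}. Adding 4 shifts the range to ℂ ∖ {4}. Thus f omits exactly the value 4.

Omitted value: 4.


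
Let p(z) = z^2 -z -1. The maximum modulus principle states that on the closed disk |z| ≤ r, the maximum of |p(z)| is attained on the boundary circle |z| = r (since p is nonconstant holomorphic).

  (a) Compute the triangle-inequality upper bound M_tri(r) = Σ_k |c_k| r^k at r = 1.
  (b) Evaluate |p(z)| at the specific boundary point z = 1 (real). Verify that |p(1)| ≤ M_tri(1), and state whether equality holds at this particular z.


Coefficients: c_0 = -1, c_1 = -1, c_2 = 1. Radius r = 1.
Part (a). Triangle bound: M_tri(r) = Σ_k |c_k| r^k
  = |-1|·1^0 + |-1|·1^1 + |1|·1^2
  = 1 + 1 + 1 = 3.
This bounds M(r) := max_{|z|=r} |p(z)| from above; equality holds iff all terms c_k z^k can be made to align in phase at a single z on |z|=r.
Part (b). At z = 1 (real, on the circle |z| = r):
  p(1) = (-1)·1^0 + (-1)·1^1 + (1)·1^2 = -1.
  |p(1)| = 1.
Check: |p(1)| = 1 ≤ 3 = M_tri(1). ✓ Equality does not hold at z = 1 (the coefficients have mixed signs, so the terms do not all align in phase there).

M_tri(1) = 3; |p(1)| = 1; equality at z=1: no.


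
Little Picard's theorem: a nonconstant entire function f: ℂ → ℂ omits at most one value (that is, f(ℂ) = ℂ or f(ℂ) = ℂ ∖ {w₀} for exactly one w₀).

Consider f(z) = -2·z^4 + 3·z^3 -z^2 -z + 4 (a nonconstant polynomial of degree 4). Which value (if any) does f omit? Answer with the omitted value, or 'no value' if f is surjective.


Little Picard bounds the complement of f(ℂ) to at most one point.
For every w ∈ ℂ, the equation p(z) − w = 0 is a nonconstant polynomial in z and hence has at least one root by the fundamental theorem of algebra. So p is surjective onto ℂ, omitting no value.

Omitted value: no value.


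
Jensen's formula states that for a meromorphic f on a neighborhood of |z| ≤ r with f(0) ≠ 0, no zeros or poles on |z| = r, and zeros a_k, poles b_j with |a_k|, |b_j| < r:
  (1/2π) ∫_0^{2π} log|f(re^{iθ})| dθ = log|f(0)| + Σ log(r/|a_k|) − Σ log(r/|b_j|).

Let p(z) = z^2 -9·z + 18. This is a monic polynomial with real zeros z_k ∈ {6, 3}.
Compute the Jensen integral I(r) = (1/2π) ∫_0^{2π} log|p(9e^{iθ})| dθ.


Zeros: 3, 6; r = 9.
Inside |z| < r: 3, 6. Outside (|z| ≥ r): ∅.
p(0) = 18, so log|p(0)| = log(18) = 2.8904.
Apply Jensen: I(r) = log|p(0)| + Σ_k log(r/|z_k|), summed over zeros inside |z| < r.
  log(r/|z_k|) for z_k = 6: log(9/6) = 0.4055
  log(r/|z_k|) for z_k = 3: log(9/3) = 1.0986
Sum over inside zeros: 1.5041.
I(r) = log|p(0)| + (inside sum) = 2.8904 + 1.5041 = 4.3944.
Closed form (all zeros inside, monic): I(r) = n·log(r) = 2·log(9) = 4.3944. ✓

I(r) ≈ 4.3944.


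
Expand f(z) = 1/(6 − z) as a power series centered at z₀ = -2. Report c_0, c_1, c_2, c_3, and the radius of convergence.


Let w = z − z₀, so z = z₀ + w.
Then 6 − z = 6 − (z₀ + w) = (6 − z₀) − w = 8 − w.
f(z) = 1/(8 − w) = (1/(8)) · 1/(1 − w/(8)) = Σ_{n≥0} w^n / (8)^(n+1).
So c_n = 1/(8)^(n+1):
  c_0 = 1/(8)^1 = 1/8.
  c_1 = 1/(8)^2 = 1/64.
  c_2 = 1/(8)^3 = 1/512.
  c_3 = 1/(8)^4 = 1/4096.
The series is valid for |w/d| < 1, i.e. |z − z₀| < |d|.
Radius of convergence: R = |6 − z₀| = |8| = 8 (distance from z₀ to the singularity z = 6).

c_0 = 1/8, c_1 = 1/64, c_2 = 1/512, c_3 = 1/4096; R = 8.


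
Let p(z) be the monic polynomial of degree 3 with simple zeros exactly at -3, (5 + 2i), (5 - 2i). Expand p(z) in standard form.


The polynomial is p(z) = ∏_{α ∈ S} (z − α), where S = {-3, (5 + 2i), (5 - 2i)}.
Expanding the product yields: p(z) = z^3 -7·z^2 -z + 87.
Note conjugate pairs combine to real quadratics: (z − (5+2i))(z − (5−2i)) = z² − 10z + 29.
The resulting polynomial has degree 3 and real coefficients as required.

p(z) = z^3 -7·z^2 -z + 87.


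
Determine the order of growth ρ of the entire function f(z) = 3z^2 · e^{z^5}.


M(r) = max_{|z|=r} |3|·|z|^2·|e^{z^5}| = 3·r^2 · e^{1r^5} (the factors attain their maxima compatibly on |z|=r). Then log M(r) = log 3 + 2·log r + 1r^5, dominated by the last term, so log log M(r) ~ 5·log r. The polynomial factor 3z^2 contributes only a log r term and does not affect the order. ρ = 5.
Therefore ρ = 5.

Order ρ = 5.


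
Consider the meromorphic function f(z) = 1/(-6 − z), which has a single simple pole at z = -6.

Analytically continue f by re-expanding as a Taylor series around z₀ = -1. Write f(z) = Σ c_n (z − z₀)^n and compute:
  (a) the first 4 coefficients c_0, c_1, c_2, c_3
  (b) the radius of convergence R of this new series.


Let w = z − z₀, so z = z₀ + w.
Then -6 − z = -6 − (z₀ + w) = (-6 − z₀) − w = -5 − w.
f(z) = 1/(-5 − w) = (1/(-5)) · 1/(1 − w/(-5)) = Σ_{n≥0} w^n / (-5)^(n+1).
So c_n = 1/(-5)^(n+1):
  c_0 = 1/(-5)^1 = -1/5.
  c_1 = 1/(-5)^2 = 1/25.
  c_2 = 1/(-5)^3 = -1/125.
  c_3 = 1/(-5)^4 = 1/625.
The series is valid for |w/d| < 1, i.e. |z − z₀| < |d|.
Radius of convergence: R = |-6 − z₀| = |-5| = 5 (distance from z₀ to the singularity z = -6).

c_0 = -1/5, c_1 = 1/25, c_2 = -1/125, c_3 = 1/625; R = 5.


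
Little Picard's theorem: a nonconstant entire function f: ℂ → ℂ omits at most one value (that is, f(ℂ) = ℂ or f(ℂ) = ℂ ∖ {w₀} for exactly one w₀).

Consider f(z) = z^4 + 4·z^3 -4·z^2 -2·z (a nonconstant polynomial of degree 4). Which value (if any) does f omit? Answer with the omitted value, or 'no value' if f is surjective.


Little Picard bounds the complement of f(ℂ) to at most one point.
For every w ∈ ℂ, the equation p(z) − w = 0 is a nonconstant polynomial in z and hence has at least one root by the fundamental theorem of algebra. So p is surjective onto ℂ, omitting no value.

Omitted value: no value.


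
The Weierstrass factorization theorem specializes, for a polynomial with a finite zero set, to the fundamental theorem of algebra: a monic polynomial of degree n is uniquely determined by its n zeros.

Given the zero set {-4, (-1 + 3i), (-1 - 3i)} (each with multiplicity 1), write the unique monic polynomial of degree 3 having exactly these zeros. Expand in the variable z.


The polynomial is p(z) = ∏_{α ∈ S} (z − α), where S = {-4, (-1 + 3i), (-1 - 3i)}.
Expanding the product yields: p(z) = z^3 + 6·z^2 + 18·z + 40.
Note conjugate pairs combine to real quadratics: (z − (-1+3i))(z − (-1−3i)) = z² + 2z + 10.
The resulting polynomial has degree 3 and real coefficients as required.

p(z) = z^3 + 6·z^2 + 18·z + 40.


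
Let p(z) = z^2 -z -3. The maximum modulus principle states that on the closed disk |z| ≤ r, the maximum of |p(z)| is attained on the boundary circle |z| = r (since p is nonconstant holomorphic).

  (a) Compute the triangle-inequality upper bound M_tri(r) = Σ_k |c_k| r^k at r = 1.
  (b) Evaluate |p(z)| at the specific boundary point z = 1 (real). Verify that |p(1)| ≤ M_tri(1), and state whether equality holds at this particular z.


Coefficients: c_0 = -3, c_1 = -1, c_2 = 1. Radius r = 1.
Part (a). Triangle bound: M_tri(r) = Σ_k |c_k| r^k
  = |-3|·1^0 + |-1|·1^1 + |1|·1^2
  = 3 + 1 + 1 = 5.
This bounds M(r) := max_{|z|=r} |p(z)| from above; equality holds iff all terms c_k z^k can be made to align in phase at a single z on |z|=r.
Part (b). At z = 1 (real, on the circle |z| = r):
  p(1) = (-3)·1^0 + (-1)·1^1 + (1)·1^2 = -3.
  |p(1)| = 3.
Check: |p(1)| = 3 ≤ 5 = M_tri(1). ✓ Equality does not hold at z = 1 (the coefficients have mixed signs, so the terms do not all align in phase there).

M_tri(1) = 5; |p(1)| = 3; equality at z=1: no.


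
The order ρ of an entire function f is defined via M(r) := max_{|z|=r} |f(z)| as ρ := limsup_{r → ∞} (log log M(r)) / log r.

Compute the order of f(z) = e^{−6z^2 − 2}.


|e^{−6z^2 − 2}| = e^{Re(-6·z^2) + -2} ≤ e^{6|z|^2 + -2} = e^{6r^2 + -2} on |z| = r, so ρ ≤ 2. Choosing z on |z|=r so that -6·z^2 is real positive (always possible by picking arg z appropriately) gives |f(z)| = e^{6r^2 + -2}, matching the bound. The additive constant -2 does not affect log log M(r) ~ 2·log r. Hence ρ = 2.
Therefore ρ = 2.

Order ρ = 2.


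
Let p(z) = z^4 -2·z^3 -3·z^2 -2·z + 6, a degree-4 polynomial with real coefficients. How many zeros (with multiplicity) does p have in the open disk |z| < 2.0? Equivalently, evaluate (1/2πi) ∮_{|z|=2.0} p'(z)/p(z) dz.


The zeros of p are: (-1 + 1i), (-1 - 1i), 3, 1.
Their magnitudes are: 1.414, 1.414, 3, 1.
Zeros with |z| < R = 2.0: (-1 + 1i), (-1 - 1i), 1.
Count = 3.
By the argument principle, (1/2πi) ∮_{|z|=R} p'(z)/p(z) dz equals exactly this count.

Number of zeros inside |z| < 2.0: 3.


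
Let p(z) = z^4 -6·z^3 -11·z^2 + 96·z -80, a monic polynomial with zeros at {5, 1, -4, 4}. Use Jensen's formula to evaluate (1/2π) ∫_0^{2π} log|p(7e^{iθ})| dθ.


Zeros: -4, 1, 4, 5; r = 7.
Inside |z| < r: -4, 1, 4, 5. Outside (|z| ≥ r): ∅.
p(0) = -80, so log|p(0)| = log(80) = 4.3820.
Apply Jensen: I(r) = log|p(0)| + Σ_k log(r/|z_k|), summed over zeros inside |z| < r.
  log(r/|z_k|) for z_k = 5: log(7/5) = 0.3365
  log(r/|z_k|) for z_k = 1: log(7/1) = 1.9459
  log(r/|z_k|) for z_k = -4: log(7/4) = 0.5596
  log(r/|z_k|) for z_k = 4: log(7/4) = 0.5596
Sum over inside zeros: 3.4016.
I(r) = log|p(0)| + (inside sum) = 4.3820 + 3.4016 = 7.7836.
Closed form (all zeros inside, monic): I(r) = n·log(r) = 4·log(7) = 7.7836. ✓

I(r) ≈ 7.7836.


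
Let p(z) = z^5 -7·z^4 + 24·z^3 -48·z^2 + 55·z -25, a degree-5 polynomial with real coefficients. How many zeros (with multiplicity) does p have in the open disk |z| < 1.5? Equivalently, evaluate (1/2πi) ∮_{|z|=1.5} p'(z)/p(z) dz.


The zeros of p are: (2 + 1i), (2 - 1i), 1, (1 + 2i), (1 - 2i).
Their magnitudes are: 2.236, 2.236, 1, 2.236, 2.236.
Zeros with |z| < R = 1.5: 1.
Count = 1.
By the argument principle, (1/2πi) ∮_{|z|=R} p'(z)/p(z) dz equals exactly this count.

Number of zeros inside |z| < 1.5: 1.


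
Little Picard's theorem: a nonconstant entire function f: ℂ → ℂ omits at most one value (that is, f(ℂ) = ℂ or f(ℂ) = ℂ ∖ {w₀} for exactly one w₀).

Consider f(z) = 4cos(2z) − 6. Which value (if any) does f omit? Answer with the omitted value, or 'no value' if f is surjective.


Little Picard bounds the complement of f(ℂ) to at most one point.
cos is entire and surjective onto ℂ: for every w ∈ ℂ, cos(ζ) = w has a solution ζ ∈ ℂ (e.g., via the complex inverse arccos). With ζ = 2z this gives z = ζ/(2). Then 4·cos(2z) takes every value in 4·ℂ = ℂ, and adding -6 is a bijection of ℂ. So f is surjective and omits no value. (Note: only on the real line is cos bounded by [−1, 1].)

Omitted value: no value.
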